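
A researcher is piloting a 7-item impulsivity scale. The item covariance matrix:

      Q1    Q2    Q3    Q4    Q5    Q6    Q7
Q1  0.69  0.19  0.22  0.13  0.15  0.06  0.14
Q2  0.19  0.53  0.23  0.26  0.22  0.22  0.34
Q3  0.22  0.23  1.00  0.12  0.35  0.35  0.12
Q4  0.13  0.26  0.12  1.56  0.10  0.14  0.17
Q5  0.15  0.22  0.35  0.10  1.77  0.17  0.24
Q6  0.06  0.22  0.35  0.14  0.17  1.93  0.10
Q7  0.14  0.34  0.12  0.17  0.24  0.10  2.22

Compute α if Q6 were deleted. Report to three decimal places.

α = 0.521

Remaining items: Q1, Q2, Q3, Q4, Q5, Q7 (k = 6).
Σσᵢ² = 0.69 + 0.53 + 1.00 + 1.56 + 1.77 + 2.22 = 7.77
Var(T) = 7.77 + 2 × 2.98 = 13.73
α (item deleted) = (6/5)·(1 − 7.77/13.73) = 0.521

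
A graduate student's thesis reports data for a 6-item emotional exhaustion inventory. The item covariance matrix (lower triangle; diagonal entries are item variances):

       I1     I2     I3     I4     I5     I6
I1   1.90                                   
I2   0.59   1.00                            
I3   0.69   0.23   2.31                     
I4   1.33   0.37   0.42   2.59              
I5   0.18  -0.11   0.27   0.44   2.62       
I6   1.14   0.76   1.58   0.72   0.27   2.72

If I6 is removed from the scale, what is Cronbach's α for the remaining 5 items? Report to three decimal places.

Remaining items: I1, I2, I3, I4, I5 (k = 5).
ΣVar(i) = 1.90 + 1.00 + 2.31 + 2.59 + 2.62 = 10.42
Var(T) = 10.42 + 2 × 4.41 = 19.24
α (item deleted) = (5/4)·(1 − 10.42/19.24) = 0.573

Cronbach's α = 0.573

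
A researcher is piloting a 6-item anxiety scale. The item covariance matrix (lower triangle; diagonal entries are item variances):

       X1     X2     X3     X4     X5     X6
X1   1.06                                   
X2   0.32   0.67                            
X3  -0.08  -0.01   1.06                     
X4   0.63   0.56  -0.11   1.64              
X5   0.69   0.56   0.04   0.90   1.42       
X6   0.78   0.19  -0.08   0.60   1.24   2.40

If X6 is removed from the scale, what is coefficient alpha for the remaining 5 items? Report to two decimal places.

coefficient alpha = 0.68

Remaining items: X1, X2, X3, X4, X5 (k = 5).
Σσ²ᵢ = 1.06 + 0.67 + 1.06 + 1.64 + 1.42 = 5.85
total variance = 5.85 + 2 × 3.50 = 12.85
α (item deleted) = (5/4)·(1 − 5.85/12.85) = 0.68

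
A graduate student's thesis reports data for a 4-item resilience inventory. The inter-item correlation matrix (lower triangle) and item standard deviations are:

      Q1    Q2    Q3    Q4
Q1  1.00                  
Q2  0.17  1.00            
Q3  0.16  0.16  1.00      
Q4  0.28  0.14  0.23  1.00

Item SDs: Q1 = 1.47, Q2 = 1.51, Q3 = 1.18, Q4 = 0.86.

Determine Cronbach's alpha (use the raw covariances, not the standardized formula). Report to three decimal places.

Σσ²ᵢ = 1.47² + 1.51² + 1.18² + 0.86² = 6.5730
Covariances σ_ij = r_ij · s_i · s_j:
  σ(Q1,Q2) = 0.17 × 1.47 × 1.51 = 0.3773
  σ(Q1,Q3) = 0.16 × 1.47 × 1.18 = 0.2775
  σ(Q1,Q4) = 0.28 × 1.47 × 0.86 = 0.3540
  σ(Q2,Q3) = 0.16 × 1.51 × 1.18 = 0.2851
  σ(Q2,Q4) = 0.14 × 1.51 × 0.86 = 0.1818
  σ(Q3,Q4) = 0.23 × 1.18 × 0.86 = 0.2334
σ²_T = Σσ²ᵢ + 2·Σσ_ij = 6.5730 + 2 × 1.7091 = 9.9912
α = (4/3)·(1 − 6.5730/9.9912) = 0.456

α = 0.456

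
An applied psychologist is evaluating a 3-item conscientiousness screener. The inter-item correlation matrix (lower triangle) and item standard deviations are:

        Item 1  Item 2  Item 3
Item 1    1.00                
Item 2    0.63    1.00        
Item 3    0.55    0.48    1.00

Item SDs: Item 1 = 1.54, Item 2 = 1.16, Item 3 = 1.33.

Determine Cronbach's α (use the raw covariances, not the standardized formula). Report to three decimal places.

Σσ²ᵢ = 1.54² + 1.16² + 1.33² = 5.4861
Covariances σ_ij = r_ij · s_i · s_j:
  σ(Item 1,Item 2) = 0.63 × 1.54 × 1.16 = 1.1254
  σ(Item 1,Item 3) = 0.55 × 1.54 × 1.33 = 1.1265
  σ(Item 2,Item 3) = 0.48 × 1.16 × 1.33 = 0.7405
σ²_T = Σσ²ᵢ + 2·Σσ_ij = 5.4861 + 2 × 2.9924 = 11.4709
α = (3/2)·(1 − 5.4861/11.4709) = 0.783

α = 0.783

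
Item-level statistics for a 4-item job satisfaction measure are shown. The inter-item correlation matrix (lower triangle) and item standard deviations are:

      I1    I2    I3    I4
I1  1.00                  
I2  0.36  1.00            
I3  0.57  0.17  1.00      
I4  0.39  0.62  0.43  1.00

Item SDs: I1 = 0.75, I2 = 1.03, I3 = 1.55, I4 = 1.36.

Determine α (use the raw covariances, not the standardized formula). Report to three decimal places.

Σσ²ᵢ = 0.75² + 1.03² + 1.55² + 1.36² = 5.8755
Covariances σ_ij = r_ij · s_i · s_j:
  σ(I1,I2) = 0.36 × 0.75 × 1.03 = 0.2781
  σ(I1,I3) = 0.57 × 0.75 × 1.55 = 0.6626
  σ(I1,I4) = 0.39 × 0.75 × 1.36 = 0.3978
  σ(I2,I3) = 0.17 × 1.03 × 1.55 = 0.2714
  σ(I2,I4) = 0.62 × 1.03 × 1.36 = 0.8685
  σ(I3,I4) = 0.43 × 1.55 × 1.36 = 0.9064
σ²_T = Σσ²ᵢ + 2·Σσ_ij = 5.8755 + 2 × 3.3848 = 12.6451
α = (4/3)·(1 − 5.8755/12.6451) = 0.714

α = 0.714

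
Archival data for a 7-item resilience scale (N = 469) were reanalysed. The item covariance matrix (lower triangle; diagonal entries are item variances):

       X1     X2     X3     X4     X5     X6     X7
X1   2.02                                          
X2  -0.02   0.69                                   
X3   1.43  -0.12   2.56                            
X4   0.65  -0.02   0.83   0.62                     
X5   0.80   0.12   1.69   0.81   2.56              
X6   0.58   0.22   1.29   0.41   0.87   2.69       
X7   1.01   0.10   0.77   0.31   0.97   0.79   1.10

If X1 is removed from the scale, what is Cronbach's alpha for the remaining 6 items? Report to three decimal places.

Remaining items: X2, X3, X4, X5, X6, X7 (k = 6).
Σσ²ᵢ = 0.69 + 2.56 + 0.62 + 2.56 + 2.69 + 1.10 = 10.22
σ²_T = 10.22 + 2 × 9.04 = 28.30
α (item deleted) = (6/5)·(1 − 10.22/28.30) = 0.767

α = 0.767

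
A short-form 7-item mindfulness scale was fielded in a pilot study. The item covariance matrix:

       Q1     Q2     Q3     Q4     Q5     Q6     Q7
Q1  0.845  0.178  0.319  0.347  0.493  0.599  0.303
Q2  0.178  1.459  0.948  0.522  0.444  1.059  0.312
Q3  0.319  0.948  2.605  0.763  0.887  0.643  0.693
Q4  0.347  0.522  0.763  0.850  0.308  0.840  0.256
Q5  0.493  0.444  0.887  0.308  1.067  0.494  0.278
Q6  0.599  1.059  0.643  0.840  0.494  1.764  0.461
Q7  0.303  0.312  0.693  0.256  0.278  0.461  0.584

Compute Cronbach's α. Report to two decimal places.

ΣVar(i) = 0.845 + 1.459 + 2.605 + 0.850 + 1.067 + 1.764 + 0.584 = 9.174
Σ_{i<j} σ_ij = 11.147
σ²_T = 9.174 + 2 × 11.147 = 31.468
α = (k/(k−1))·(1 − ΣVar(i)/σ²_T) = (7/6)·(1 − 9.174/31.468) = 0.83

Cronbach's α = 0.83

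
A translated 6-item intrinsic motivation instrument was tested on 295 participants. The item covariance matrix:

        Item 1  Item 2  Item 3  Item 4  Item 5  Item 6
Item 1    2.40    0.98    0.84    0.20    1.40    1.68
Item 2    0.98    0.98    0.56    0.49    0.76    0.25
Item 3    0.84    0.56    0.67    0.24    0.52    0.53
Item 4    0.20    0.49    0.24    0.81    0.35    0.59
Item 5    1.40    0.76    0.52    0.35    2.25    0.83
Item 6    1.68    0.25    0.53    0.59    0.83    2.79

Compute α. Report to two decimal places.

α = 0.81

sum of item variances = 2.40 + 0.98 + 0.67 + 0.81 + 2.25 + 2.79 = 9.90
Σ_{i<j} σ_ij = 10.22
total variance = 9.90 + 2 × 10.22 = 30.34
α = (k/(k−1))·(1 − sum of item variances/total variance) = (6/5)·(1 − 9.90/30.34) = 0.81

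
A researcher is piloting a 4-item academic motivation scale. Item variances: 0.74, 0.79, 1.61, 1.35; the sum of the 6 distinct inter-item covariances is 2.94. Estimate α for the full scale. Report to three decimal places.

α = 0.756

sum of item variances = 0.74 + 0.79 + 1.61 + 1.35 = 4.49
Sum of distinct covariances = 2.94
Var(T) = sum of item variances + 2·Σcov = 4.49 + 2 × 2.94 = 10.37
α = (4/3)·(1 − 4.49/10.37) = 0.756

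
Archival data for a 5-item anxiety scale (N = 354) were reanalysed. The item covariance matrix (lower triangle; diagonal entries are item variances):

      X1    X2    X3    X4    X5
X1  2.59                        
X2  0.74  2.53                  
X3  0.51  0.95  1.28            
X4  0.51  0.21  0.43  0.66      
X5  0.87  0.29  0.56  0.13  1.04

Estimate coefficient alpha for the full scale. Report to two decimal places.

coefficient alpha = 0.70

Σσ²ᵢ = 2.59 + 2.53 + 1.28 + 0.66 + 1.04 = 8.10
Σ_{i<j} σ_ij = 5.20
σ²_T = 8.10 + 2 × 5.20 = 18.50
α = (k/(k−1))·(1 − Σσ²ᵢ/σ²_T) = (5/4)·(1 − 8.10/18.50) = 0.70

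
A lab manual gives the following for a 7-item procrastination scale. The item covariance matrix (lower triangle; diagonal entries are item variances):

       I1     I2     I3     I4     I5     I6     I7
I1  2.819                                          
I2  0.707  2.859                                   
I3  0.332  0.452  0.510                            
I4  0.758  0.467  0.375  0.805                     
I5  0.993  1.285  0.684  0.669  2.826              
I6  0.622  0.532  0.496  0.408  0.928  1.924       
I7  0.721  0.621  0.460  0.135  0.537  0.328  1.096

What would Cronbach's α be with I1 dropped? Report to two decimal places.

Remaining items: I2, I3, I4, I5, I6, I7 (k = 6).
ΣVar(i) = 2.859 + 0.510 + 0.805 + 2.826 + 1.924 + 1.096 = 10.020
Var(T) = 10.020 + 2 × 8.377 = 26.774
α (item deleted) = (6/5)·(1 − 10.020/26.774) = 0.75

Cronbach's α = 0.75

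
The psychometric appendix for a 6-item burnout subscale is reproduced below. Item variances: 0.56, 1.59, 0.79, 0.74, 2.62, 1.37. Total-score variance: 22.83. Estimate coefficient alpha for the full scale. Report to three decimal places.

coefficient alpha = 0.797

ΣVar(i) = 0.56 + 1.59 + 0.79 + 0.74 + 2.62 + 1.37 = 7.67
α = (k/(k−1))·(1 − ΣVar(i)/σ²_T) = (6/5)·(1 − 7.67/22.83) = 0.797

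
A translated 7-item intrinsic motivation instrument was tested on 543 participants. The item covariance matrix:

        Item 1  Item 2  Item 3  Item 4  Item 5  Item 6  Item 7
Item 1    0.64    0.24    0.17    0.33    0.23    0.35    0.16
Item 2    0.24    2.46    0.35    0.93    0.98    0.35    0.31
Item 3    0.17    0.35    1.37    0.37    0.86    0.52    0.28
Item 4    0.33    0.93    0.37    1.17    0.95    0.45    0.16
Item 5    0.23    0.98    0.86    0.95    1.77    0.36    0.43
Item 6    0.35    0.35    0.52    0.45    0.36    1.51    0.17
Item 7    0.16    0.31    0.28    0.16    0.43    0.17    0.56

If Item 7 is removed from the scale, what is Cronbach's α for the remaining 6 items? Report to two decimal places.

Cronbach's α = 0.75

Remaining items: Item 1, Item 2, Item 3, Item 4, Item 5, Item 6 (k = 6).
sum of item variances = 0.64 + 2.46 + 1.37 + 1.17 + 1.77 + 1.51 = 8.92
σ²_total = 8.92 + 2 × 7.44 = 23.80
α (item deleted) = (6/5)·(1 − 8.92/23.80) = 0.75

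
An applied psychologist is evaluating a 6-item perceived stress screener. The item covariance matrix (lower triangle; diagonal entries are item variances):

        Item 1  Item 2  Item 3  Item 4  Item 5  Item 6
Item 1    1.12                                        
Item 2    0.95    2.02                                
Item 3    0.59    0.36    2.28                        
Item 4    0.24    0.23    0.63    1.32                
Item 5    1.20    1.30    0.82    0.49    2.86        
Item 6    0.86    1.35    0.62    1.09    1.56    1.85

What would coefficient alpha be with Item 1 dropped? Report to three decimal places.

coefficient alpha = 0.776

Remaining items: Item 2, Item 3, Item 4, Item 5, Item 6 (k = 5).
ΣVar(i) = 2.02 + 2.28 + 1.32 + 2.86 + 1.85 = 10.33
total variance = 10.33 + 2 × 8.45 = 27.23
α (item deleted) = (5/4)·(1 − 10.33/27.23) = 0.776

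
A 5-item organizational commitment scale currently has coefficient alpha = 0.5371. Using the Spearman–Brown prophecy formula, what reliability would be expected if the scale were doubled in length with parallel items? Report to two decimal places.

predicted reliability = 0.70

Length factor m = 2
α' = m·α / (1 + (m−1)·α)
   = 2 × 0.5371 / (1 + (2 − 1) × 0.5371)
   = 1.0742 / 1.5371 = 0.70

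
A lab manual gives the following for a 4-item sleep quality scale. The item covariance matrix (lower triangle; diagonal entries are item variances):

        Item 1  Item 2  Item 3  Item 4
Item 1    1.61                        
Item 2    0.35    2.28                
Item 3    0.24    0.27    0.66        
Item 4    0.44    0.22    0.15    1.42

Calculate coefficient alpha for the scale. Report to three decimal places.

α = 0.478

Σσ²ᵢ = 1.61 + 2.28 + 0.66 + 1.42 = 5.97
Sum of the distinct covariances = 1.67
σ²_T = 5.97 + 2 × 1.67 = 9.31
α = (k/(k−1))·(1 − Σσ²ᵢ/σ²_T) = (4/3)·(1 − 5.97/9.31) = 0.478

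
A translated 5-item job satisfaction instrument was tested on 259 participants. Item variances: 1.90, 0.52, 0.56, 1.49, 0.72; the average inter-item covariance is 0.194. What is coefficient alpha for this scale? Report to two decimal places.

Σσ²ᵢ = 1.90 + 0.52 + 0.56 + 1.49 + 0.72 = 5.19
Sum of the 10 distinct covariances = 10 × 0.194 = 1.940
σ²_total = Σσ²ᵢ + 2·Σcov = 5.19 + 2 × 1.940 = 9.070
α = (5/4)·(1 − 5.19/9.070) = 0.53

α = 0.53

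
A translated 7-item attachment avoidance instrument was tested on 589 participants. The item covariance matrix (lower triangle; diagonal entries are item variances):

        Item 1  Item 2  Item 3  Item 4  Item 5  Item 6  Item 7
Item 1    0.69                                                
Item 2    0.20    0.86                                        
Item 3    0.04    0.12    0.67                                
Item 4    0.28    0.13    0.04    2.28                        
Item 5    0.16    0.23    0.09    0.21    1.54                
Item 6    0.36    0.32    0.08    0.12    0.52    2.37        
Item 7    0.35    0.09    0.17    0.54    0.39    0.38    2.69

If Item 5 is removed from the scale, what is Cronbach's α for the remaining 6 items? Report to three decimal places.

Remaining items: Item 1, Item 2, Item 3, Item 4, Item 6, Item 7 (k = 6).
Σσᵢ² = 0.69 + 0.86 + 0.67 + 2.28 + 2.37 + 2.69 = 9.56
Var(T) = 9.56 + 2 × 3.22 = 16.00
α (item deleted) = (6/5)·(1 − 9.56/16.00) = 0.483

Cronbach's α = 0.483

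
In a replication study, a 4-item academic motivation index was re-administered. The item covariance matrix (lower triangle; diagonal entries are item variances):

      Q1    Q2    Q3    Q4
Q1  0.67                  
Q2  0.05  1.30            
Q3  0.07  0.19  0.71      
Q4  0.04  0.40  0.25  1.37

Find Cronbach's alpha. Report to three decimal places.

Σσᵢ² = 0.67 + 1.30 + 0.71 + 1.37 = 4.05
Σ_{i<j} σ_ij = 1.00
σ²_T = 4.05 + 2 × 1.00 = 6.05
α = (k/(k−1))·(1 − Σσᵢ²/σ²_T) = (4/3)·(1 − 4.05/6.05) = 0.441

Cronbach's alpha = 0.441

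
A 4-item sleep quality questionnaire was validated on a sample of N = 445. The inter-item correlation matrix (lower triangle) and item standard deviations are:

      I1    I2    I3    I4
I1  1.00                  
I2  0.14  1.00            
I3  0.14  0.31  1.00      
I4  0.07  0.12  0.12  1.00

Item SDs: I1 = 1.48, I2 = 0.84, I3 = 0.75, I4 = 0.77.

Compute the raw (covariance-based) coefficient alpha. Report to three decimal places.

coefficient alpha = 0.361

Σσ²ᵢ = 1.48² + 0.84² + 0.75² + 0.77² = 4.0514
Covariances σ_ij = r_ij · s_i · s_j:
  σ(I1,I2) = 0.14 × 1.48 × 0.84 = 0.1740
  σ(I1,I3) = 0.14 × 1.48 × 0.75 = 0.1554
  σ(I1,I4) = 0.07 × 1.48 × 0.77 = 0.0798
  σ(I2,I3) = 0.31 × 0.84 × 0.75 = 0.1953
  σ(I2,I4) = 0.12 × 0.84 × 0.77 = 0.0776
  σ(I3,I4) = 0.12 × 0.75 × 0.77 = 0.0693
σ²_T = Σσ²ᵢ + 2·Σσ_ij = 4.0514 + 2 × 0.7514 = 5.5542
α = (4/3)·(1 − 4.0514/5.5542) = 0.361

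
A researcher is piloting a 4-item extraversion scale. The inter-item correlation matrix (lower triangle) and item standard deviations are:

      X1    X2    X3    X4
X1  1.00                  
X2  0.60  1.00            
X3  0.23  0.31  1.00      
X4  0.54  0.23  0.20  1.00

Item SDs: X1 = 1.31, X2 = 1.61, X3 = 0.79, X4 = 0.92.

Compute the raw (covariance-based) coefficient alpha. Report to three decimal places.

Σσ²ᵢ = 1.31² + 1.61² + 0.79² + 0.92² = 5.7787
Covariances σ_ij = r_ij · s_i · s_j:
  σ(X1,X2) = 0.60 × 1.31 × 1.61 = 1.2655
  σ(X1,X3) = 0.23 × 1.31 × 0.79 = 0.2380
  σ(X1,X4) = 0.54 × 1.31 × 0.92 = 0.6508
  σ(X2,X3) = 0.31 × 1.61 × 0.79 = 0.3943
  σ(X2,X4) = 0.23 × 1.61 × 0.92 = 0.3407
  σ(X3,X4) = 0.20 × 0.79 × 0.92 = 0.1454
σ²_T = Σσ²ᵢ + 2·Σσ_ij = 5.7787 + 2 × 3.0347 = 11.8481
α = (4/3)·(1 − 5.7787/11.8481) = 0.683

coefficient alpha = 0.683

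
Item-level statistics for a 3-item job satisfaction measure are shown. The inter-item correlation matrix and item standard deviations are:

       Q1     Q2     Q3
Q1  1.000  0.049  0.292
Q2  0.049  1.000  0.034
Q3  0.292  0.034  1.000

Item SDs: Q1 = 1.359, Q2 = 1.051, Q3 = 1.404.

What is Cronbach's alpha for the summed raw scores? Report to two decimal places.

Σσ²ᵢ = 1.359² + 1.051² + 1.404² = 4.9227
Covariances σ_ij = r_ij · s_i · s_j:
  σ(Q1,Q2) = 0.049 × 1.359 × 1.051 = 0.0700
  σ(Q1,Q3) = 0.292 × 1.359 × 1.404 = 0.5571
  σ(Q2,Q3) = 0.034 × 1.051 × 1.404 = 0.0502
σ²_T = Σσ²ᵢ + 2·Σσ_ij = 4.9227 + 2 × 0.6773 = 6.2773
α = (3/2)·(1 − 4.9227/6.2773) = 0.32

Cronbach's alpha = 0.32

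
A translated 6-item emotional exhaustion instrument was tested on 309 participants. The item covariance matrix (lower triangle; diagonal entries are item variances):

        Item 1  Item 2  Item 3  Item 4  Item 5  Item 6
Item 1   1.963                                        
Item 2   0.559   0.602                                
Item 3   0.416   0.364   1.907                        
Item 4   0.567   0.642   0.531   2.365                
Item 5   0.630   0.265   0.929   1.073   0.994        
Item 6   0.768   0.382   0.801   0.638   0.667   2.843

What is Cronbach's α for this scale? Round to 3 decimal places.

Cronbach's α = 0.760

ΣVar(i) = 1.963 + 0.602 + 1.907 + 2.365 + 0.994 + 2.843 = 10.674
Sum of the distinct covariances = 9.232
σ²_total = 10.674 + 2 × 9.232 = 29.138
α = (k/(k−1))·(1 − ΣVar(i)/σ²_total) = (6/5)·(1 − 10.674/29.138) = 0.760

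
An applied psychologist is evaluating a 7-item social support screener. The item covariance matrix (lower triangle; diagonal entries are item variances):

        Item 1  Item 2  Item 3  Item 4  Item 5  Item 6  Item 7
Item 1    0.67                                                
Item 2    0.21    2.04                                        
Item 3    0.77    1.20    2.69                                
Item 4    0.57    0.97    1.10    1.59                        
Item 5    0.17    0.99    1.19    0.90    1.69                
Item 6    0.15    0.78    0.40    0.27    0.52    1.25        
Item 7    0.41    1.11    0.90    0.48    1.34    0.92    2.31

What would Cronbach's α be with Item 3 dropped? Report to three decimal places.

α = 0.807

Remaining items: Item 1, Item 2, Item 4, Item 5, Item 6, Item 7 (k = 6).
Σσ²ᵢ = 0.67 + 2.04 + 1.59 + 1.69 + 1.25 + 2.31 = 9.55
Var(T) = 9.55 + 2 × 9.79 = 29.13
α (item deleted) = (6/5)·(1 − 9.55/29.13) = 0.807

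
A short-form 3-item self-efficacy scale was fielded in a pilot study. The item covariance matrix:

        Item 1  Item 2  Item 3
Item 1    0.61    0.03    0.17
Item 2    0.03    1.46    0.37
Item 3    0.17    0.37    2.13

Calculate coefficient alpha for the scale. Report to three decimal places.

α = 0.320

Σσᵢ² = 0.61 + 1.46 + 2.13 = 4.20
Σ_{i<j} σ_ij = 0.57
σ²_T = 4.20 + 2 × 0.57 = 5.34
α = (k/(k−1))·(1 − Σσᵢ²/σ²_T) = (3/2)·(1 − 4.20/5.34) = 0.320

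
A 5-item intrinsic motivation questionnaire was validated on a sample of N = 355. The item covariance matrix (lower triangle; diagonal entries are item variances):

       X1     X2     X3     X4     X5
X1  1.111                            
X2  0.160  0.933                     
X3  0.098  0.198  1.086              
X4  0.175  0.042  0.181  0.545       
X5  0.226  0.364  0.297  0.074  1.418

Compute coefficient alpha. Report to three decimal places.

coefficient alpha = 0.520

Σσ²ᵢ = 1.111 + 0.933 + 1.086 + 0.545 + 1.418 = 5.093
Σ_{i<j} σ_ij = 1.815
total variance = 5.093 + 2 × 1.815 = 8.723
α = (k/(k−1))·(1 − Σσ²ᵢ/total variance) = (5/4)·(1 − 5.093/8.723) = 0.520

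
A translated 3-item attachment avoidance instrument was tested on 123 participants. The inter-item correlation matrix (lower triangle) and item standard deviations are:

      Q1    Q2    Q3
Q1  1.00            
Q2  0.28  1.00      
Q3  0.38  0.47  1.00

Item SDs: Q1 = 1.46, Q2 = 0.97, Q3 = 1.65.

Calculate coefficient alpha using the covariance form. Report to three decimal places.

coefficient alpha = 0.624

Σσ²ᵢ = 1.46² + 0.97² + 1.65² = 5.7950
Covariances σ_ij = r_ij · s_i · s_j:
  σ(Q1,Q2) = 0.28 × 1.46 × 0.97 = 0.3965
  σ(Q1,Q3) = 0.38 × 1.46 × 1.65 = 0.9154
  σ(Q2,Q3) = 0.47 × 0.97 × 1.65 = 0.7522
σ²_T = Σσ²ᵢ + 2·Σσ_ij = 5.7950 + 2 × 2.0641 = 9.9232
α = (3/2)·(1 − 5.7950/9.9232) = 0.624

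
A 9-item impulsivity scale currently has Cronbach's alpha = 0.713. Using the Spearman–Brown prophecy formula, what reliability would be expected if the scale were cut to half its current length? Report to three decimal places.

Length factor m = 1/2
α' = m·α / (1 − (1−m)·α)
   = 1/2 × 0.713 / (1 − (1 − 1/2) × 0.713)
   = 0.3565 / 0.6435 = 0.554

predicted reliability = 0.554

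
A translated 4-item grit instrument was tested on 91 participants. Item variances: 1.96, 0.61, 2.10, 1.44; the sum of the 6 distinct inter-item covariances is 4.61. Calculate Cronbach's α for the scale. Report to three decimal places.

Cronbach's α = 0.802

ΣVar(i) = 1.96 + 0.61 + 2.10 + 1.44 = 6.11
Sum of distinct covariances = 4.61
σ²_total = ΣVar(i) + 2·Σcov = 6.11 + 2 × 4.61 = 15.33
α = (4/3)·(1 − 6.11/15.33) = 0.802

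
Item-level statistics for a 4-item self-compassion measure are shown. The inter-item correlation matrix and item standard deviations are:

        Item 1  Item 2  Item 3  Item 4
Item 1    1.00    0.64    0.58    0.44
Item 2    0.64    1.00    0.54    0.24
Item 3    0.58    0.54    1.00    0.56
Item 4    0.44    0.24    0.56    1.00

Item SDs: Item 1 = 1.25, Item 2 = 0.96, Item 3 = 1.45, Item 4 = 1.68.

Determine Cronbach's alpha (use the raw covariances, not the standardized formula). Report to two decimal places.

α = 0.78

Σσ²ᵢ = 1.25² + 0.96² + 1.45² + 1.68² = 7.4090
Covariances σ_ij = r_ij · s_i · s_j:
  σ(Item 1,Item 2) = 0.64 × 1.25 × 0.96 = 0.7680
  σ(Item 1,Item 3) = 0.58 × 1.25 × 1.45 = 1.0513
  σ(Item 1,Item 4) = 0.44 × 1.25 × 1.68 = 0.9240
  σ(Item 2,Item 3) = 0.54 × 0.96 × 1.45 = 0.7517
  σ(Item 2,Item 4) = 0.24 × 0.96 × 1.68 = 0.3871
  σ(Item 3,Item 4) = 0.56 × 1.45 × 1.68 = 1.3642
σ²_T = Σσ²ᵢ + 2·Σσ_ij = 7.4090 + 2 × 5.2463 = 17.9016
α = (4/3)·(1 − 7.4090/17.9016) = 0.78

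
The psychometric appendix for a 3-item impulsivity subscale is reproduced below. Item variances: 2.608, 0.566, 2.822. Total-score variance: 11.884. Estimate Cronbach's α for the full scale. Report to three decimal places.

Σσᵢ² = 2.608 + 0.566 + 2.822 = 5.996
α = (k/(k−1))·(1 − Σσᵢ²/σ²_T) = (3/2)·(1 − 5.996/11.884) = 0.743

Cronbach's α = 0.743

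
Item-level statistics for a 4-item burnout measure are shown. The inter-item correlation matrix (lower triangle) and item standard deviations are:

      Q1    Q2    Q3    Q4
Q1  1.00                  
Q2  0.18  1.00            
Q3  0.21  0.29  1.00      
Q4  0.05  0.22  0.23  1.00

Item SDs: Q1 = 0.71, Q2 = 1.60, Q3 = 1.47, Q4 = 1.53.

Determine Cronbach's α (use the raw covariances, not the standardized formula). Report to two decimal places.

α = 0.49

Σσ²ᵢ = 0.71² + 1.60² + 1.47² + 1.53² = 7.5659
Covariances σ_ij = r_ij · s_i · s_j:
  σ(Q1,Q2) = 0.18 × 0.71 × 1.60 = 0.2045
  σ(Q1,Q3) = 0.21 × 0.71 × 1.47 = 0.2192
  σ(Q1,Q4) = 0.05 × 0.71 × 1.53 = 0.0543
  σ(Q2,Q3) = 0.29 × 1.60 × 1.47 = 0.6821
  σ(Q2,Q4) = 0.22 × 1.60 × 1.53 = 0.5386
  σ(Q3,Q4) = 0.23 × 1.47 × 1.53 = 0.5173
σ²_T = Σσ²ᵢ + 2·Σσ_ij = 7.5659 + 2 × 2.2160 = 11.9979
α = (4/3)·(1 − 7.5659/11.9979) = 0.49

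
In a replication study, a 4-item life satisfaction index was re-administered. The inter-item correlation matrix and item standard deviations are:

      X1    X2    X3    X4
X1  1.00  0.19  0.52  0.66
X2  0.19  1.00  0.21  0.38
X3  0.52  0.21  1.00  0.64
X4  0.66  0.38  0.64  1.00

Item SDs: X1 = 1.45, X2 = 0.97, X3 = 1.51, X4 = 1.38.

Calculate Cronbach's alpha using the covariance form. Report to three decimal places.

Cronbach's alpha = 0.766

Σσ²ᵢ = 1.45² + 0.97² + 1.51² + 1.38² = 7.2279
Covariances σ_ij = r_ij · s_i · s_j:
  σ(X1,X2) = 0.19 × 1.45 × 0.97 = 0.2672
  σ(X1,X3) = 0.52 × 1.45 × 1.51 = 1.1385
  σ(X1,X4) = 0.66 × 1.45 × 1.38 = 1.3207
  σ(X2,X3) = 0.21 × 0.97 × 1.51 = 0.3076
  σ(X2,X4) = 0.38 × 0.97 × 1.38 = 0.5087
  σ(X3,X4) = 0.64 × 1.51 × 1.38 = 1.3336
σ²_T = Σσ²ᵢ + 2·Σσ_ij = 7.2279 + 2 × 4.8763 = 16.9805
α = (4/3)·(1 − 7.2279/16.9805) = 0.766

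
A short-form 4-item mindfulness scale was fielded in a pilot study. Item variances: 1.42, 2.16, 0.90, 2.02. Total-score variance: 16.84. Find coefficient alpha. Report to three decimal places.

sum of item variances = 1.42 + 2.16 + 0.90 + 2.02 = 6.50
α = (k/(k−1))·(1 − sum of item variances/Var(T)) = (4/3)·(1 − 6.50/16.84) = 0.819

coefficient alpha = 0.819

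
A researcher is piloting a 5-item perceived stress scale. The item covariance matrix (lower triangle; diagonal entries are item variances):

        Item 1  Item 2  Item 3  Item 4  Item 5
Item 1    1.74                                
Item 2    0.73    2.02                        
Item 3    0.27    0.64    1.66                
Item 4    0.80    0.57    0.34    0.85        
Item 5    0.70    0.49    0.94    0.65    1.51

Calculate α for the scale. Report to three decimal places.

α = 0.765

ΣVar(i) = 1.74 + 2.02 + 1.66 + 0.85 + 1.51 = 7.78
Sum of the distinct covariances = 6.13
σ²_total = 7.78 + 2 × 6.13 = 20.04
α = (k/(k−1))·(1 − ΣVar(i)/σ²_total) = (5/4)·(1 − 7.78/20.04) = 0.765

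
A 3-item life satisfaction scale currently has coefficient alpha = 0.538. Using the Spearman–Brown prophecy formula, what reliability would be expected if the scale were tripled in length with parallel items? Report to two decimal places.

Length factor m = 3
α' = m·α / (1 + (m−1)·α)
   = 3 × 0.538 / (1 + (3 − 1) × 0.538)
   = 1.6140 / 2.0760 = 0.78

predicted reliability = 0.78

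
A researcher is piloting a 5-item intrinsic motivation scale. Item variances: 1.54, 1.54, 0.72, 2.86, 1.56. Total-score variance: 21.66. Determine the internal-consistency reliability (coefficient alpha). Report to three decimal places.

α = 0.776

Σσ²ᵢ = 1.54 + 1.54 + 0.72 + 2.86 + 1.56 = 8.22
α = (k/(k−1))·(1 − Σσ²ᵢ/total variance) = (5/4)·(1 − 8.22/21.66) = 0.776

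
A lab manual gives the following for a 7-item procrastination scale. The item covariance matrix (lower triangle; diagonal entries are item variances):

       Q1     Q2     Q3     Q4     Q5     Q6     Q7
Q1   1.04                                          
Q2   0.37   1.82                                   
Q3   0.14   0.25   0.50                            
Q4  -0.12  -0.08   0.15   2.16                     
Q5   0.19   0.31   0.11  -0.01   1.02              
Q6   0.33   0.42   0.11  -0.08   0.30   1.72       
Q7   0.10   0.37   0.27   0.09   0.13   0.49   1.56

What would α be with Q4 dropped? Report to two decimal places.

Remaining items: Q1, Q2, Q3, Q5, Q6, Q7 (k = 6).
Σσ²ᵢ = 1.04 + 1.82 + 0.50 + 1.02 + 1.72 + 1.56 = 7.66
total variance = 7.66 + 2 × 3.89 = 15.44
α (item deleted) = (6/5)·(1 − 7.66/15.44) = 0.60

α = 0.60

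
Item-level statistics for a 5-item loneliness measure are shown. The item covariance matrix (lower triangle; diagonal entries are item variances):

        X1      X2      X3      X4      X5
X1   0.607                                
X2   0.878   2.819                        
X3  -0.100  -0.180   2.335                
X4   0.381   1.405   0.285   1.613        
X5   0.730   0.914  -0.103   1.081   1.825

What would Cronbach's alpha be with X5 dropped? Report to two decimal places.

Cronbach's alpha = 0.56

Remaining items: X1, X2, X3, X4 (k = 4).
ΣVar(i) = 0.607 + 2.819 + 2.335 + 1.613 = 7.374
Var(T) = 7.374 + 2 × 2.669 = 12.712
α (item deleted) = (4/3)·(1 − 7.374/12.712) = 0.56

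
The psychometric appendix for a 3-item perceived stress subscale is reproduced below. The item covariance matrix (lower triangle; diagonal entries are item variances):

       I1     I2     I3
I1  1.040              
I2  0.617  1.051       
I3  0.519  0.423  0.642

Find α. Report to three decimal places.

α = 0.799

sum of item variances = 1.040 + 1.051 + 0.642 = 2.733
Sum of the distinct covariances = 1.559
σ²_total = 2.733 + 2 × 1.559 = 5.851
α = (k/(k−1))·(1 − sum of item variances/σ²_total) = (3/2)·(1 − 2.733/5.851) = 0.799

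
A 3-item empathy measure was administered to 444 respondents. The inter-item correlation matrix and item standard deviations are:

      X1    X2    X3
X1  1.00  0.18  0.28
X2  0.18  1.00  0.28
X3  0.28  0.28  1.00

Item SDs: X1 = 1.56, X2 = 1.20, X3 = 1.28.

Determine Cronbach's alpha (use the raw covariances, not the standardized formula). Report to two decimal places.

Σσ²ᵢ = 1.56² + 1.20² + 1.28² = 5.5120
Covariances σ_ij = r_ij · s_i · s_j:
  σ(X1,X2) = 0.18 × 1.56 × 1.20 = 0.3370
  σ(X1,X3) = 0.28 × 1.56 × 1.28 = 0.5591
  σ(X2,X3) = 0.28 × 1.20 × 1.28 = 0.4301
σ²_T = Σσ²ᵢ + 2·Σσ_ij = 5.5120 + 2 × 1.3262 = 8.1644
α = (3/2)·(1 − 5.5120/8.1644) = 0.49

Cronbach's alpha = 0.49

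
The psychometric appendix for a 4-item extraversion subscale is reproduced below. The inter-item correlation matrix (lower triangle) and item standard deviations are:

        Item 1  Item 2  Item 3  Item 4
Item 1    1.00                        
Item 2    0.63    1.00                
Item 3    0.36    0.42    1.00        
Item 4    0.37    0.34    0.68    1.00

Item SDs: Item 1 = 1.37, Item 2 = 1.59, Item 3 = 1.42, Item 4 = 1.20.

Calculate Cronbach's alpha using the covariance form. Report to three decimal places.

Σσ²ᵢ = 1.37² + 1.59² + 1.42² + 1.20² = 7.8614
Covariances σ_ij = r_ij · s_i · s_j:
  σ(Item 1,Item 2) = 0.63 × 1.37 × 1.59 = 1.3723
  σ(Item 1,Item 3) = 0.36 × 1.37 × 1.42 = 0.7003
  σ(Item 1,Item 4) = 0.37 × 1.37 × 1.20 = 0.6083
  σ(Item 2,Item 3) = 0.42 × 1.59 × 1.42 = 0.9483
  σ(Item 2,Item 4) = 0.34 × 1.59 × 1.20 = 0.6487
  σ(Item 3,Item 4) = 0.68 × 1.42 × 1.20 = 1.1587
σ²_T = Σσ²ᵢ + 2·Σσ_ij = 7.8614 + 2 × 5.4366 = 18.7346
α = (4/3)·(1 − 7.8614/18.7346) = 0.774

Cronbach's alpha = 0.774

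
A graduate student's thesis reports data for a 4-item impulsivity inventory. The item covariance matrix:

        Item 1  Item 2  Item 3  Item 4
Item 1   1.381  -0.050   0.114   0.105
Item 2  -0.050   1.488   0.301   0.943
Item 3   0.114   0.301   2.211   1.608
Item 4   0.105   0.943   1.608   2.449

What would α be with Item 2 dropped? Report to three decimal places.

Remaining items: Item 1, Item 3, Item 4 (k = 3).
Σσᵢ² = 1.381 + 2.211 + 2.449 = 6.041
σ²_T = 6.041 + 2 × 1.827 = 9.695
α (item deleted) = (3/2)·(1 − 6.041/9.695) = 0.565

α = 0.565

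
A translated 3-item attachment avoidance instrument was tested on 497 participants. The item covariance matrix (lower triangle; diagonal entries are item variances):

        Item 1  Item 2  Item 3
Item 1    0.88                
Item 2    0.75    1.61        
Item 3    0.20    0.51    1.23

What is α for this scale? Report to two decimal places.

ΣVar(i) = 0.88 + 1.61 + 1.23 = 3.72
Sum of the distinct covariances = 1.46
σ²_total = 3.72 + 2 × 1.46 = 6.64
α = (k/(k−1))·(1 − ΣVar(i)/σ²_total) = (3/2)·(1 − 3.72/6.64) = 0.66

α = 0.66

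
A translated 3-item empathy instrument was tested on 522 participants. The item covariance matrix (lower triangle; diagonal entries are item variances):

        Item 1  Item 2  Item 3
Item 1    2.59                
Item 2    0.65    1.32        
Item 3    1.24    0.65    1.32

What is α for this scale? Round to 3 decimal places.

sum of item variances = 2.59 + 1.32 + 1.32 = 5.23
Σ_{i<j} σ_ij = 2.54
Var(T) = 5.23 + 2 × 2.54 = 10.31
α = (k/(k−1))·(1 − sum of item variances/Var(T)) = (3/2)·(1 − 5.23/10.31) = 0.739

α = 0.739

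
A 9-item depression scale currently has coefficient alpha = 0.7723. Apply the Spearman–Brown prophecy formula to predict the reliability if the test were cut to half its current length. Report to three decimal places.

predicted reliability = 0.629

Length factor m = 1/2
α' = m·α / (1 − (1−m)·α)
   = 1/2 × 0.7723 / (1 − (1 − 1/2) × 0.7723)
   = 0.3861 / 0.6139 = 0.629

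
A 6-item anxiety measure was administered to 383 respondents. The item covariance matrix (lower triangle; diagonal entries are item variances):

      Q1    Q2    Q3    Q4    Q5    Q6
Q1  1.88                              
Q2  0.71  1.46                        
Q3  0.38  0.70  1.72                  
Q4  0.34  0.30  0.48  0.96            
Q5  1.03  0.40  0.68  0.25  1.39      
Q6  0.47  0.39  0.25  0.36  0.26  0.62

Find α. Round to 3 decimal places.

α = 0.763

sum of item variances = 1.88 + 1.46 + 1.72 + 0.96 + 1.39 + 0.62 = 8.03
Sum of the distinct covariances = 7.00
Var(T) = 8.03 + 2 × 7.00 = 22.03
α = (k/(k−1))·(1 − sum of item variances/Var(T)) = (6/5)·(1 − 8.03/22.03) = 0.763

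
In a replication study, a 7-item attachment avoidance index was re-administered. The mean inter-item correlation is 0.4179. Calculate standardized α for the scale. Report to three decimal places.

Standardized α = k·r̄ / (1 + (k−1)·r̄) = 7 × 0.4179 / (1 + 6 × 0.4179)
  = 2.9253 / 3.5074 = 0.834

standardized α = 0.834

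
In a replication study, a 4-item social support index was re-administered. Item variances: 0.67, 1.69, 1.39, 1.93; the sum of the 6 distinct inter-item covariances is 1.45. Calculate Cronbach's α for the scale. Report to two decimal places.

ΣVar(i) = 0.67 + 1.69 + 1.39 + 1.93 = 5.68
Sum of distinct covariances = 1.45
σ²_total = ΣVar(i) + 2·Σcov = 5.68 + 2 × 1.45 = 8.58
α = (4/3)·(1 − 5.68/8.58) = 0.45

Cronbach's α = 0.45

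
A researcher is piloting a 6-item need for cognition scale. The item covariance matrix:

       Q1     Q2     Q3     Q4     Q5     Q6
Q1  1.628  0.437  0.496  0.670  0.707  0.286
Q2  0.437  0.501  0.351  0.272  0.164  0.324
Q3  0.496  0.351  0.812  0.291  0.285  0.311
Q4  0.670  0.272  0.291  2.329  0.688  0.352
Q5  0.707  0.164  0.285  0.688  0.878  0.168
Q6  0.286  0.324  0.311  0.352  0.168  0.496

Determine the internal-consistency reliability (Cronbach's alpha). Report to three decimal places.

α = 0.763

Σσ²ᵢ = 1.628 + 0.501 + 0.812 + 2.329 + 0.878 + 0.496 = 6.644
Σ_{i<j} σ_ij = 5.802
σ²_total = 6.644 + 2 × 5.802 = 18.248
α = (k/(k−1))·(1 − Σσ²ᵢ/σ²_total) = (6/5)·(1 − 6.644/18.248) = 0.763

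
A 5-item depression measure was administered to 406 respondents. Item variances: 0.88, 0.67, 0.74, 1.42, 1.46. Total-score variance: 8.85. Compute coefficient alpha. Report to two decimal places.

coefficient alpha = 0.52

ΣVar(i) = 0.88 + 0.67 + 0.74 + 1.42 + 1.46 = 5.17
α = (k/(k−1))·(1 − ΣVar(i)/Var(T)) = (5/4)·(1 − 5.17/8.85) = 0.52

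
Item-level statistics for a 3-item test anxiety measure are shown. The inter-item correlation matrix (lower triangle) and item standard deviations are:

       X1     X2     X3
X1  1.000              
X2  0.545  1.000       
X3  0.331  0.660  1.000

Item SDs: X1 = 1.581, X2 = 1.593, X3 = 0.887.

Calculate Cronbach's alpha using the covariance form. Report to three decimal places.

α = 0.731

Σσ²ᵢ = 1.581² + 1.593² + 0.887² = 5.8240
Covariances σ_ij = r_ij · s_i · s_j:
  σ(X1,X2) = 0.545 × 1.581 × 1.593 = 1.3726
  σ(X1,X3) = 0.331 × 1.581 × 0.887 = 0.4642
  σ(X2,X3) = 0.660 × 1.593 × 0.887 = 0.9326
σ²_T = Σσ²ᵢ + 2·Σσ_ij = 5.8240 + 2 × 2.7694 = 11.3628
α = (3/2)·(1 − 5.8240/11.3628) = 0.731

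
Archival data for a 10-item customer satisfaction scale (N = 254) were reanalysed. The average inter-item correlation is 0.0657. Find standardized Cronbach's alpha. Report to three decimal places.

α = 0.413

Standardized α = k·r̄ / (1 + (k−1)·r̄) = 10 × 0.0657 / (1 + 9 × 0.0657)
  = 0.6570 / 1.5913 = 0.413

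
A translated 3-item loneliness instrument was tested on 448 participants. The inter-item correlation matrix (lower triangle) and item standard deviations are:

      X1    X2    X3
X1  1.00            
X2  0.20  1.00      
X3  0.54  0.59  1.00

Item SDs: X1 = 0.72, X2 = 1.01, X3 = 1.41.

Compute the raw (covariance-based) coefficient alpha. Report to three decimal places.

Σσ²ᵢ = 0.72² + 1.01² + 1.41² = 3.5266
Covariances σ_ij = r_ij · s_i · s_j:
  σ(X1,X2) = 0.20 × 0.72 × 1.01 = 0.1454
  σ(X1,X3) = 0.54 × 0.72 × 1.41 = 0.5482
  σ(X2,X3) = 0.59 × 1.01 × 1.41 = 0.8402
σ²_T = Σσ²ᵢ + 2·Σσ_ij = 3.5266 + 2 × 1.5338 = 6.5942
α = (3/2)·(1 − 3.5266/6.5942) = 0.698

α = 0.698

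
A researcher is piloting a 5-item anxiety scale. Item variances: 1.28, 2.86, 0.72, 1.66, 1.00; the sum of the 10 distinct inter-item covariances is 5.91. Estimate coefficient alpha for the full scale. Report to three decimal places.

α = 0.764

ΣVar(i) = 1.28 + 2.86 + 0.72 + 1.66 + 1.00 = 7.52
Sum of distinct covariances = 5.91
Var(T) = ΣVar(i) + 2·Σcov = 7.52 + 2 × 5.91 = 19.34
α = (5/4)·(1 − 7.52/19.34) = 0.764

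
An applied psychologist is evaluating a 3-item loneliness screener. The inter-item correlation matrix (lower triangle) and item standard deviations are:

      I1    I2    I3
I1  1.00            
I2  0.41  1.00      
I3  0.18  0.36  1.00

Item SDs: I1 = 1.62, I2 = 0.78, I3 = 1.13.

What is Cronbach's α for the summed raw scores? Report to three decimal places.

α = 0.511

Σσ²ᵢ = 1.62² + 0.78² + 1.13² = 4.5097
Covariances σ_ij = r_ij · s_i · s_j:
  σ(I1,I2) = 0.41 × 1.62 × 0.78 = 0.5181
  σ(I1,I3) = 0.18 × 1.62 × 1.13 = 0.3295
  σ(I2,I3) = 0.36 × 0.78 × 1.13 = 0.3173
σ²_T = Σσ²ᵢ + 2·Σσ_ij = 4.5097 + 2 × 1.1649 = 6.8395
α = (3/2)·(1 − 4.5097/6.8395) = 0.511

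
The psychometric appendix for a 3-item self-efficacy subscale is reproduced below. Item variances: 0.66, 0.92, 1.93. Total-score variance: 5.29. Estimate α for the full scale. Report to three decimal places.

α = 0.505

ΣVar(i) = 0.66 + 0.92 + 1.93 = 3.51
α = (k/(k−1))·(1 − ΣVar(i)/total variance) = (3/2)·(1 − 3.51/5.29) = 0.505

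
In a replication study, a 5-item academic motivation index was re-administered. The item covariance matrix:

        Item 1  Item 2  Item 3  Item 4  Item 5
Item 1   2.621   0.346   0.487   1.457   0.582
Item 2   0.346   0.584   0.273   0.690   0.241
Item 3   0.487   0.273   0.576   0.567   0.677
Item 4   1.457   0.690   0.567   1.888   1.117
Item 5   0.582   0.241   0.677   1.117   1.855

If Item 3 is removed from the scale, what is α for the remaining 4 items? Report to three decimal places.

α = 0.748

Remaining items: Item 1, Item 2, Item 4, Item 5 (k = 4).
Σσᵢ² = 2.621 + 0.584 + 1.888 + 1.855 = 6.948
total variance = 6.948 + 2 × 4.433 = 15.814
α (item deleted) = (4/3)·(1 − 6.948/15.814) = 0.748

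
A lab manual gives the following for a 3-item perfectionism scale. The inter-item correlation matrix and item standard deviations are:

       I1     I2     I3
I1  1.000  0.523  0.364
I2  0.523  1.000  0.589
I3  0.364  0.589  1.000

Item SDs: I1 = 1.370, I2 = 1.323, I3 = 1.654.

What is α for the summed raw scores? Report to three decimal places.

Σσ²ᵢ = 1.370² + 1.323² + 1.654² = 6.3629
Covariances σ_ij = r_ij · s_i · s_j:
  σ(I1,I2) = 0.523 × 1.370 × 1.323 = 0.9479
  σ(I1,I3) = 0.364 × 1.370 × 1.654 = 0.8248
  σ(I2,I3) = 0.589 × 1.323 × 1.654 = 1.2889
σ²_T = Σσ²ᵢ + 2·Σσ_ij = 6.3629 + 2 × 3.0616 = 12.4861
α = (3/2)·(1 − 6.3629/12.4861) = 0.736

α = 0.736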